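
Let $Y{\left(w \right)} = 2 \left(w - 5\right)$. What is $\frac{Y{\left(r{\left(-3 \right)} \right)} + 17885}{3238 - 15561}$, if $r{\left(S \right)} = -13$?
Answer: $- \frac{17849}{12323} \approx -1.4484$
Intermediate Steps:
$Y{\left(w \right)} = -10 + 2 w$ ($Y{\left(w \right)} = 2 \left(-5 + w\right) = -10 + 2 w$)
$\frac{Y{\left(r{\left(-3 \right)} \right)} + 17885}{3238 - 15561} = \frac{\left(-10 + 2 \left(-13\right)\right) + 17885}{3238 - 15561} = \frac{\left(-10 - 26\right) + 17885}{-12323} = \left(-36 + 17885\right) \left(- \frac{1}{12323}\right) = 17849 \left(- \frac{1}{12323}\right) = - \frac{17849}{12323}$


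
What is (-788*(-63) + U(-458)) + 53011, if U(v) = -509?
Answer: 102146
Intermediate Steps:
(-788*(-63) + U(-458)) + 53011 = (-788*(-63) - 509) + 53011 = (49644 - 509) + 53011 = 49135 + 53011 = 102146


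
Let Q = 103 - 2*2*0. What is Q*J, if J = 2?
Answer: 206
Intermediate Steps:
Q = 103 (Q = 103 - 4*0 = 103 - 1*0 = 103 + 0 = 103)
Q*J = 103*2 = 206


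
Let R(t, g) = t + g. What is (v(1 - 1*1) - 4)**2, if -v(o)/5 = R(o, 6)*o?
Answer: 16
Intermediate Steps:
R(t, g) = g + t
v(o) = -5*o*(6 + o) (v(o) = -5*(6 + o)*o = -5*o*(6 + o))
(v(1 - 1*1) - 4)**2 = (-5*(1 - 1*1)*(6 + (1 - 1*1)) - 4)**2 = (-5*(1 - 1)*(6 + (1 - 1)) - 4)**2 = (-5*0*(6 + 0) - 4)**2 = (-5*0*6 - 4)**2 = (0 - 4)**2 = (-4)**2 = 16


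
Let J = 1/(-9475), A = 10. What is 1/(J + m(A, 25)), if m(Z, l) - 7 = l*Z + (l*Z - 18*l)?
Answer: 9475/540074 ≈ 0.017544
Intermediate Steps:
J = -1/9475 ≈ -0.00010554
m(Z, l) = 7 - 18*l + 2*Z*l (m(Z, l) = 7 + (l*Z + (l*Z - 18*l)) = 7 + (Z*l + (Z*l - 18*l)) = 7 + (Z*l + (-18*l + Z*l)) = 7 + (-18*l + 2*Z*l) = 7 - 18*l + 2*Z*l)
1/(J + m(A, 25)) = 1/(-1/9475 + (7 - 18*25 + 2*10*25)) = 1/(-1/9475 + (7 - 450 + 500)) = 1/(-1/9475 + 57) = 1/(540074/9475) = 9475/540074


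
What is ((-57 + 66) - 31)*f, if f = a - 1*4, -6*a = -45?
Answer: -77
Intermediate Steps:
a = 15/2 (a = -⅙*(-45) = 15/2 ≈ 7.5000)
f = 7/2 (f = 15/2 - 1*4 = 15/2 - 4 = 7/2 ≈ 3.5000)
((-57 + 66) - 31)*f = ((-57 + 66) - 31)*(7/2) = (9 - 31)*(7/2) = -22*7/2 = -77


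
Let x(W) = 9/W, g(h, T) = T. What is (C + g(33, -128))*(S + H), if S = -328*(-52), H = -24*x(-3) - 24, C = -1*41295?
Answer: -708498992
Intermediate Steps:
C = -41295
H = 48 (H = -216/(-3) - 24 = -216*(-1)/3 - 24 = -24*(-3) - 24 = 72 - 24 = 48)
S = 17056
(C + g(33, -128))*(S + H) = (-41295 - 128)*(17056 + 48) = -41423*17104 = -708498992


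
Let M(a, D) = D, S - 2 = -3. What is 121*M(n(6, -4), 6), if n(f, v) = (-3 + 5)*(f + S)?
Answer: 726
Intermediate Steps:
S = -1 (S = 2 - 3 = -1)
n(f, v) = -2 + 2*f (n(f, v) = (-3 + 5)*(f - 1) = 2*(-1 + f) = -2 + 2*f)
121*M(n(6, -4), 6) = 121*6 = 726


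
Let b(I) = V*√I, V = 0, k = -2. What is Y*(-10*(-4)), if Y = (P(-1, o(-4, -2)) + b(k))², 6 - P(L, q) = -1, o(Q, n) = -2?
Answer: 1960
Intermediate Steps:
P(L, q) = 7 (P(L, q) = 6 - 1*(-1) = 6 + 1 = 7)
b(I) = 0 (b(I) = 0*√I = 0)
Y = 49 (Y = (7 + 0)² = 7² = 49)
Y*(-10*(-4)) = 49*(-10*(-4)) = 49*40 = 1960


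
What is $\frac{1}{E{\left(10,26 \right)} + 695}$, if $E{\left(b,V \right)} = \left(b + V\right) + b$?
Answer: $\frac{1}{741} \approx 0.0013495$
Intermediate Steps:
$E{\left(b,V \right)} = V + 2 b$ ($E{\left(b,V \right)} = \left(V + b\right) + b = V + 2 b$)
$\frac{1}{E{\left(10,26 \right)} + 695} = \frac{1}{\left(26 + 2 \cdot 10\right) + 695} = \frac{1}{\left(26 + 20\right) + 695} = \frac{1}{46 + 695} = \frac{1}{741}$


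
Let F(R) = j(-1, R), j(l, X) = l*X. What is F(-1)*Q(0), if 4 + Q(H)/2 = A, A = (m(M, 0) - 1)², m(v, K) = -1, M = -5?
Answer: 0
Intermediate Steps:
A = 4 (A = (-1 - 1)² = (-2)² = 4)
j(l, X) = X*l
F(R) = -R (F(R) = R*(-1) = -R)
Q(H) = 0 (Q(H) = -8 + 2*4 = -8 + 8 = 0)
F(-1)*Q(0) = -1*(-1)*0 = 1*0 = 0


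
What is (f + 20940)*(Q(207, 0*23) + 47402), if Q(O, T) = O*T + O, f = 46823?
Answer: 3226128667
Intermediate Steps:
Q(O, T) = O + O*T
(f + 20940)*(Q(207, 0*23) + 47402) = (46823 + 20940)*(207*(1 + 0*23) + 47402) = 67763*(207*(1 + 0) + 47402) = 67763*(207*1 + 47402) = 67763*(207 + 47402) = 67763*47609 = 3226128667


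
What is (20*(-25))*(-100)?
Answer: 50000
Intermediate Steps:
(20*(-25))*(-100) = -500*(-100) = 50000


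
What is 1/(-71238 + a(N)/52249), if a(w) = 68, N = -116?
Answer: -52249/3722114194 ≈ -1.4037e-5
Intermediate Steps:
1/(-71238 + a(N)/52249) = 1/(-71238 + 68/52249) = 1/(-3722114194/52249) = -52249/3722114194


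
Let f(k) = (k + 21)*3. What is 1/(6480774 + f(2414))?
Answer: 1/6488079 ≈ 1.5413e-7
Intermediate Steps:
f(k) = 63 + 3*k (f(k) = (21 + k)*3 = 63 + 3*k)
1/(6480774 + f(2414)) = 1/(6480774 + (63 + 3*2414)) = 1/(6480774 + (63 + 7242)) = 1/(6480774 + 7305) = 1/6488079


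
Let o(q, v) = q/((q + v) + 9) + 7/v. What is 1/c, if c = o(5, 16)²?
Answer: 2304/841 ≈ 2.7396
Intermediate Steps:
o(q, v) = 7/v + q/(9 + q + v) (o(q, v) = q/(9 + q + v) + 7/v = 7/v + q/(9 + q + v))
c = 841/2304 (c = ((63 + 7*5 + 7*16 + 5*16)/(16*(9 + 5 + 16)))² = ((1/16)*(63 + 35 + 112 + 80)/30)² = ((1/16)*(1/30)*290)² = (29/48)² = 841/2304 ≈ 0.36502)
1/c = 1/(841/2304) = 2304/841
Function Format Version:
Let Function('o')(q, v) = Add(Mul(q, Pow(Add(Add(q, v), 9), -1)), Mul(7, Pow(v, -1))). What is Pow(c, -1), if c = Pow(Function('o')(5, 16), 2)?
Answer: Rational(2304, 841) ≈ 2.7396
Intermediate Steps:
Function('o')(q, v) = Add(Mul(7, Pow(v, -1)), Mul(q, Pow(Add(9, q, v), -1))) (Function('o')(q, v) = Add(Mul(q, Pow(Add(9, q, v), -1)), Mul(7, Pow(v, -1))) = Add(Mul(7, Pow(v, -1)), Mul(q, Pow(Add(9, q, v), -1))))
c = Rational(841, 2304) (c = Pow(Mul(Pow(16, -1), Pow(Add(9, 5, 16), -1), Add(63, Mul(7, 5), Mul(7, 16), Mul(5, 16))), 2) = Pow(Mul(Rational(1, 16), Pow(30, -1), Add(63, 35, 112, 80)), 2) = Pow(Mul(Rational(1, 16), Rational(1, 30), 290), 2) = Pow(Rational(29, 48), 2) = Rational(841, 2304) ≈ 0.36502)
Pow(c, -1) = Pow(Rational(841, 2304), -1) = Rational(2304, 841)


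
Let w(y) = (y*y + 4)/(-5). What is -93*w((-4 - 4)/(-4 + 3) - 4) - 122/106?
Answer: 19655/53 ≈ 370.85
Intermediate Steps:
w(y) = -4/5 - y**2/5 (w(y) = (y**2 + 4)*(-1/5) = (4 + y**2)*(-1/5) = -4/5 - y**2/5)
-93*w((-4 - 4)/(-4 + 3) - 4) - 122/106 = -93*(-4/5 - ((-4 - 4)/(-4 + 3) - 4)**2/5) - 122/106 = -93*(-4/5 - (-8/(-1) - 4)**2/5) - 122*1/106 = -93*(-4/5 - (-8*(-1) - 4)**2/5) - 61/53 = -93*(-4/5 - (8 - 4)**2/5) - 61/53 = -93*(-4/5 - 1/5*4**2) - 61/53 = -93*(-4/5 - 1/5*16) - 61/53 = -93*(-4/5 - 16/5) - 61/53 = -93*(-4) - 61/53 = 372 - 61/53 = 19655/53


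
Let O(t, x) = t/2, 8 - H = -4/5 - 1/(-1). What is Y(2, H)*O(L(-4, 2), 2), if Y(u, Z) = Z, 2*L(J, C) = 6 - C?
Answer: 39/5 ≈ 7.8000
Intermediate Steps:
L(J, C) = 3 - C/2 (L(J, C) = (6 - C)/2 = 3 - C/2)
H = 39/5 (H = 8 - (-4/5 - 1/(-1)) = 8 - (-4*⅕ - 1*(-1)) = 8 - (-⅘ + 1) = 8 - 1*⅕ = 8 - ⅕ = 39/5 ≈ 7.8000)
O(t, x) = t/2 (O(t, x) = t*(½) = t/2)
Y(2, H)*O(L(-4, 2), 2) = 39*((3 - ½*2)/2)/5 = 39*((3 - 1)/2)/5 = 39*((½)*2)/5 = (39/5)*1 = 39/5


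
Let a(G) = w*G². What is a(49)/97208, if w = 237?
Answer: 569037/97208 ≈ 5.8538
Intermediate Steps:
a(G) = 237*G²
a(49)/97208 = (237*49²)/97208 = (237*2401)*(1/97208) = 569037*(1/97208) = 569037/97208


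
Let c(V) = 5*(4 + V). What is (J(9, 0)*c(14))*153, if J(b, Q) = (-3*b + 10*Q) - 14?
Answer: -564570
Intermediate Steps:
J(b, Q) = -14 - 3*b + 10*Q
c(V) = 20 + 5*V
(J(9, 0)*c(14))*153 = ((-14 - 3*9 + 10*0)*(20 + 5*14))*153 = ((-14 - 27 + 0)*(20 + 70))*153 = -41*90*153 = -3690*153 = -564570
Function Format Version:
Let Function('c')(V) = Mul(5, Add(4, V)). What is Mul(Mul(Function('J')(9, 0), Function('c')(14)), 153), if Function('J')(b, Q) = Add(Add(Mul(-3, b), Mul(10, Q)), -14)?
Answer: -564570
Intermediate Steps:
Function('J')(b, Q) = Add(-14, Mul(-3, b), Mul(10, Q))
Function('c')(V) = Add(20, Mul(5, V))
Mul(Mul(Function('J')(9, 0), Function('c')(14)), 153) = Mul(Mul(Add(-14, Mul(-3, 9), Mul(10, 0)), Add(20, Mul(5, 14))), 153) = Mul(Mul(Add(-14, -27, 0), Add(20, 70)), 153) = Mul(Mul(-41, 90), 153) = Mul(-3690, 153) = -564570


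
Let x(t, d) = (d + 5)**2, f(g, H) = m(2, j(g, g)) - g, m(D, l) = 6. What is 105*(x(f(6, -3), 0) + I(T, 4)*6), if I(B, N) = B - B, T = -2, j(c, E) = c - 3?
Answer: 2625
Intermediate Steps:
j(c, E) = -3 + c
f(g, H) = 6 - g
x(t, d) = (5 + d)**2
I(B, N) = 0
105*(x(f(6, -3), 0) + I(T, 4)*6) = 105*((5 + 0)**2 + 0*6) = 105*(5**2 + 0) = 105*(25 + 0) = 105*25 = 2625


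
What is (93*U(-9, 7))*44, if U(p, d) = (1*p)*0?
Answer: 0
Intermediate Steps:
U(p, d) = 0 (U(p, d) = p*0 = 0)
(93*U(-9, 7))*44 = (93*0)*44 = 0*44 = 0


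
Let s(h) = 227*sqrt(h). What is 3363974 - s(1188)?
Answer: 3363974 - 1362*sqrt(33) ≈ 3.3562e+6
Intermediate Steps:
3363974 - s(1188) = 3363974 - 227*sqrt(1188) = 3363974 - 227*6*sqrt(33) = 3363974 - 1362*sqrt(33)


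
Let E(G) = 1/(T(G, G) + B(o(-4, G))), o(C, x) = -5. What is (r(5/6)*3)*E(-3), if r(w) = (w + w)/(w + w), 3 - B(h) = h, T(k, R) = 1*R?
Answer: 3/5 ≈ 0.60000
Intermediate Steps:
T(k, R) = R
B(h) = 3 - h
E(G) = 1/(8 + G) (E(G) = 1/(G + (3 - 1*(-5))) = 1/(G + (3 + 5)) = 1/(G + 8) = 1/(8 + G))
r(w) = 1 (r(w) = (2*w)/((2*w)) = (2*w)*(1/(2*w)) = 1)
(r(5/6)*3)*E(-3) = (1*3)/(8 - 3) = 3/5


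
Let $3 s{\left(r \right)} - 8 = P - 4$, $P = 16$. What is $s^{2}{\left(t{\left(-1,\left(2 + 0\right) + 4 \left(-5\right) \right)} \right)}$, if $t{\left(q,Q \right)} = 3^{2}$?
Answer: $\frac{400}{9} \approx 44.444$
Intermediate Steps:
$t{\left(q,Q \right)} = 9$
$s{\left(r \right)} = \frac{20}{3}$ ($s{\left(r \right)} = \frac{8}{3} + \frac{16 - 4}{3} = \frac{8}{3} + \frac{1}{3} \cdot 12 = \frac{8}{3} + 4 = \frac{20}{3}$)
$s^{2}{\left(t{\left(-1,\left(2 + 0\right) + 4 \left(-5\right) \right)} \right)} = \left(\frac{20}{3}\right)^{2} = \frac{400}{9}$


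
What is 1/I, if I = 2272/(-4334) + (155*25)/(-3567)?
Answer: -7729689/12449237 ≈ -0.62090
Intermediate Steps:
I = -12449237/7729689 (I = 2272*(-1/4334) + 3875*(-1/3567) = -1136/2167 - 3875/3567 = -12449237/7729689 ≈ -1.6106)
1/I = 1/(-12449237/7729689) = -7729689/12449237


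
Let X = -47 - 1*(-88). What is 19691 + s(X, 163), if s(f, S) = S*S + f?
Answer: 46301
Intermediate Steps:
X = 41 (X = -47 + 88 = 41)
s(f, S) = f + S² (s(f, S) = S² + f = f + S²)
19691 + s(X, 163) = 19691 + (41 + 163²) = 19691 + (41 + 26569) = 19691 + 26610 = 46301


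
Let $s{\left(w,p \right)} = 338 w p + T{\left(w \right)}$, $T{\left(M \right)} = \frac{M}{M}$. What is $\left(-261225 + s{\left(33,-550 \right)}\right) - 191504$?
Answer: $-6587428$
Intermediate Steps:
$T{\left(M \right)} = 1$
$s{\left(w,p \right)} = 1 + 338 p w$ ($s{\left(w,p \right)} = 338 w p + 1 = 338 p w + 1 = 1 + 338 p w$)
$\left(-261225 + s{\left(33,-550 \right)}\right) - 191504 = \left(-261225 + \left(1 + 338 \left(-550\right) 33\right)\right) - 191504 = \left(-261225 + \left(1 - 6134700\right)\right) - 191504 = \left(-261225 - 6134699\right) - 191504 = -6395924 - 191504 = -6587428$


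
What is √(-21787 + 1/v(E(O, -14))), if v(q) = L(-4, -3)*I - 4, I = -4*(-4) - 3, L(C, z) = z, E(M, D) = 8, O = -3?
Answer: I*√40284206/43 ≈ 147.6*I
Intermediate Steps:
I = 13 (I = 16 - 3 = 13)
v(q) = -43 (v(q) = -3*13 - 4 = -39 - 4 = -43)
√(-21787 + 1/v(E(O, -14))) = √(-21787 + 1/(-43)) = √(-21787 - 1/43) = √(-936842/43) = I*√40284206/43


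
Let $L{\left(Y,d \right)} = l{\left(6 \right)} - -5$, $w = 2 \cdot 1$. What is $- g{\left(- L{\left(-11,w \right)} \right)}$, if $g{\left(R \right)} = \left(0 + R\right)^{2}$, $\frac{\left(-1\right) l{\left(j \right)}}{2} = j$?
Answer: $-49$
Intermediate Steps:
$w = 2$
$l{\left(j \right)} = - 2 j$
$L{\left(Y,d \right)} = -7$ ($L{\left(Y,d \right)} = \left(-2\right) 6 - -5 = -12 + 5 = -7$)
$g{\left(R \right)} = R^{2}$
$- g{\left(- L{\left(-11,w \right)} \right)} = - \left(\left(-1\right) \left(-7\right)\right)^{2} = - 7^{2} = \left(-1\right) 49 = -49$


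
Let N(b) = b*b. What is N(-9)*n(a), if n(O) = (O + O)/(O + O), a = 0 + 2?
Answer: 81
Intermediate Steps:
N(b) = b²
a = 2
n(O) = 1 (n(O) = (2*O)/((2*O)) = (2*O)*(1/(2*O)) = 1)
N(-9)*n(a) = (-9)²*1 = 81*1 = 81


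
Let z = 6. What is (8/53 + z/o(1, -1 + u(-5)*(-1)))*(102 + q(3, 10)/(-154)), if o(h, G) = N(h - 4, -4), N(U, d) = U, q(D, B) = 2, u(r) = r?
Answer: -109942/583 ≈ -188.58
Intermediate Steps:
o(h, G) = -4 + h (o(h, G) = h - 4 = -4 + h)
(8/53 + z/o(1, -1 + u(-5)*(-1)))*(102 + q(3, 10)/(-154)) = (8/53 + 6/(-4 + 1))*(102 + 2/(-154)) = (8*(1/53) + 6/(-3))*(102 + 2*(-1/154)) = (8/53 + 6*(-⅓))*(102 - 1/77) = (8/53 - 2)*(7853/77) = -98/53*7853/77 = -109942/583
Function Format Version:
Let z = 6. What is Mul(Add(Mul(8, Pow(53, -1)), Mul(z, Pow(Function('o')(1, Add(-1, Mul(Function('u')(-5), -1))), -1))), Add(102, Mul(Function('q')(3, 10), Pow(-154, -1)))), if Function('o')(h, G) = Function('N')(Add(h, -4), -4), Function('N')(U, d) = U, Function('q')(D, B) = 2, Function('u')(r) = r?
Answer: Rational(-109942, 583) ≈ -188.58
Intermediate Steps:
Function('o')(h, G) = Add(-4, h) (Function('o')(h, G) = Add(h, -4) = Add(-4, h))
Mul(Add(Mul(8, Pow(53, -1)), Mul(z, Pow(Function('o')(1, Add(-1, Mul(Function('u')(-5), -1))), -1))), Add(102, Mul(Function('q')(3, 10), Pow(-154, -1)))) = Mul(Add(Mul(8, Pow(53, -1)), Mul(6, Pow(Add(-4, 1), -1))), Add(102, Mul(2, Pow(-154, -1)))) = Mul(Add(Mul(8, Rational(1, 53)), Mul(6, Pow(-3, -1))), Add(102, Mul(2, Rational(-1, 154)))) = Mul(Add(Rational(8, 53), Mul(6, Rational(-1, 3))), Add(102, Rational(-1, 77))) = Mul(Add(Rational(8, 53), -2), Rational(7853, 77)) = Mul(Rational(-98, 53), Rational(7853, 77)) = Rational(-109942, 583)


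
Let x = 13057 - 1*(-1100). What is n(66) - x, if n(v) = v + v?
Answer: -14025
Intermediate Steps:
n(v) = 2*v
x = 14157 (x = 13057 + 1100 = 14157)
n(66) - x = 2*66 - 1*14157 = 132 - 14157 = -14025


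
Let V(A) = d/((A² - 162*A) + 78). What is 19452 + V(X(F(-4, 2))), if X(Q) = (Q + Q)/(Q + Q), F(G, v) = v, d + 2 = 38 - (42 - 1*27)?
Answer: 1614495/83 ≈ 19452.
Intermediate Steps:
d = 21 (d = -2 + (38 - (42 - 1*27)) = -2 + (38 - (42 - 27)) = -2 + (38 - 1*15) = -2 + (38 - 15) = -2 + 23 = 21)
X(Q) = 1 (X(Q) = (2*Q)/((2*Q)) = (2*Q)*(1/(2*Q)) = 1)
V(A) = 21/(78 + A² - 162*A) (V(A) = 21/((A² - 162*A) + 78) = 21/(78 + A² - 162*A))
19452 + V(X(F(-4, 2))) = 19452 + 21/(78 + 1² - 162*1) = 19452 + 21/(78 + 1 - 162) = 19452 + 21/(-83) = 19452 + 21*(-1/83) = 19452 - 21/83 = 1614495/83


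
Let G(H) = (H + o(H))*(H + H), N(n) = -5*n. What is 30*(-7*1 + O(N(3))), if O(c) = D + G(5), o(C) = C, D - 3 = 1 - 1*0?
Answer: 2910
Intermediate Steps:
D = 4 (D = 3 + (1 - 1*0) = 3 + (1 + 0) = 3 + 1 = 4)
G(H) = 4*H² (G(H) = (H + H)*(H + H) = (2*H)*(2*H) = 4*H²)
O(c) = 104 (O(c) = 4 + 4*5² = 4 + 4*25 = 4 + 100 = 104)
30*(-7*1 + O(N(3))) = 30*(-7*1 + 104) = 30*(-7 + 104) = 30*97 = 2910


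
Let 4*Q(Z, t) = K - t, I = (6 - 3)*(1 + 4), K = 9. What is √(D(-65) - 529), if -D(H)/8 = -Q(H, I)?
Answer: I*√541 ≈ 23.259*I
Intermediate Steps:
I = 15 (I = 3*5 = 15)
Q(Z, t) = 9/4 - t/4 (Q(Z, t) = (9 - t)/4 = 9/4 - t/4)
D(H) = -12 (D(H) = -(-8)*(9/4 - ¼*15) = -(-8)*(9/4 - 15/4) = -(-8)*(-3)/2 = -8*3/2 = -12)
√(D(-65) - 529) = √(-12 - 529) = √(-541) = I*√541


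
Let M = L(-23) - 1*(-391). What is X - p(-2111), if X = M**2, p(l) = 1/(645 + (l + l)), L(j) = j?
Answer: 484411649/3577 ≈ 1.3542e+5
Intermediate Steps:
M = 368 (M = -23 - 1*(-391) = -23 + 391 = 368)
p(l) = 1/(645 + 2*l)
X = 135424 (X = 368**2 = 135424)
X - p(-2111) = 135424 - 1/(645 + 2*(-2111)) = 135424 - 1/(645 - 4222) = 135424 - 1/(-3577) = 135424 - 1*(-1/3577) = 135424 + 1/3577 = 484411649/3577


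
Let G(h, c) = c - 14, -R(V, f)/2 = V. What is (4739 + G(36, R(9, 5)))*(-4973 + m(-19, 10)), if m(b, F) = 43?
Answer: -23205510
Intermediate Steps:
R(V, f) = -2*V
G(h, c) = -14 + c
(4739 + G(36, R(9, 5)))*(-4973 + m(-19, 10)) = (4739 + (-14 - 2*9))*(-4973 + 43) = (4739 + (-14 - 18))*(-4930) = (4739 - 32)*(-4930) = 4707*(-4930) = -23205510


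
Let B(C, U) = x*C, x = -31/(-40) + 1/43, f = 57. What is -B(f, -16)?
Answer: -78261/1720 ≈ -45.501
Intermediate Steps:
x = 1373/1720 (x = -31*(-1/40) + 1*(1/43) = 31/40 + 1/43 = 1373/1720 ≈ 0.79826)
B(C, U) = 1373*C/1720
-B(f, -16) = -1373*57/1720 = -1*78261/1720 = -78261/1720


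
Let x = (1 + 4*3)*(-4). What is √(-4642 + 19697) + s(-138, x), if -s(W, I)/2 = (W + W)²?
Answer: -152352 + √15055 ≈ -1.5223e+5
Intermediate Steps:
x = -52 (x = (1 + 12)*(-4) = 13*(-4) = -52)
s(W, I) = -8*W² (s(W, I) = -2*(W + W)² = -2*4*W² = -8*W²)
√(-4642 + 19697) + s(-138, x) = √(-4642 + 19697) - 8*(-138)² = √15055 - 8*19044 = √15055 - 152352 = -152352 + √15055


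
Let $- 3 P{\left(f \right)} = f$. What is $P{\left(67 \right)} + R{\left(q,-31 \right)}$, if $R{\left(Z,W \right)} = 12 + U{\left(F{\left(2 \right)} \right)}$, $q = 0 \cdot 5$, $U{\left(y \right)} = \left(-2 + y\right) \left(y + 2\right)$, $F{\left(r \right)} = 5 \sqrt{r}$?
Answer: $\frac{107}{3} \approx 35.667$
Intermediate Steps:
$P{\left(f \right)} = - \frac{f}{3}$
$U{\left(y \right)} = \left(-2 + y\right) \left(2 + y\right)$
$q = 0$
$R{\left(Z,W \right)} = 58$ ($R{\left(Z,W \right)} = 12 - \left(4 - \left(5 \sqrt{2}\right)^{2}\right) = 12 + \left(-4 + 50\right) = 12 + 46 = 58$)
$P{\left(67 \right)} + R{\left(q,-31 \right)} = \left(- \frac{1}{3}\right) 67 + 58 = - \frac{67}{3} + 58 = \frac{107}{3}$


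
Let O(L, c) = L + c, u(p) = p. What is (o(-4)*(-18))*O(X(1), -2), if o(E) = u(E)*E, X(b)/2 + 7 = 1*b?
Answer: 4032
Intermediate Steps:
X(b) = -14 + 2*b (X(b) = -14 + 2*(1*b) = -14 + 2*b)
o(E) = E**2 (o(E) = E*E = E**2)
(o(-4)*(-18))*O(X(1), -2) = ((-4)**2*(-18))*((-14 + 2*1) - 2) = (16*(-18))*((-14 + 2) - 2) = -288*(-12 - 2) = -288*(-14) = 4032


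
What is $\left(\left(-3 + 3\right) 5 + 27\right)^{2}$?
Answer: $729$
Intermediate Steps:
$\left(\left(-3 + 3\right) 5 + 27\right)^{2} = \left(0 \cdot 5 + 27\right)^{2} = \left(0 + 27\right)^{2} = 27^{2} = 729$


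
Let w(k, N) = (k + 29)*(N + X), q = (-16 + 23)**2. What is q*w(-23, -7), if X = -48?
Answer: -16170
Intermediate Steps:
q = 49 (q = 7**2 = 49)
w(k, N) = (-48 + N)*(29 + k) (w(k, N) = (k + 29)*(N - 48) = (29 + k)*(-48 + N) = (-48 + N)*(29 + k))
q*w(-23, -7) = 49*(-1392 - 48*(-23) + 29*(-7) - 7*(-23)) = 49*(-1392 + 1104 - 203 + 161) = 49*(-330) = -16170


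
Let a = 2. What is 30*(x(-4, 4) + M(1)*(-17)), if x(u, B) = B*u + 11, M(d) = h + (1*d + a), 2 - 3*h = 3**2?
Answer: -490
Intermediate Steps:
h = -7/3 (h = 2/3 - 1/3*3**2 = 2/3 - 1/3*9 = 2/3 - 3 = -7/3 ≈ -2.3333)
M(d) = -1/3 + d (M(d) = -7/3 + (1*d + 2) = -7/3 + (d + 2) = -7/3 + (2 + d) = -1/3 + d)
x(u, B) = 11 + B*u
30*(x(-4, 4) + M(1)*(-17)) = 30*((11 + 4*(-4)) + (-1/3 + 1)*(-17)) = 30*((11 - 16) + (2/3)*(-17)) = 30*(-5 - 34/3) = 30*(-49/3) = -490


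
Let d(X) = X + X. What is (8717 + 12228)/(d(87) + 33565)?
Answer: 20945/33739 ≈ 0.62080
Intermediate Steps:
d(X) = 2*X
(8717 + 12228)/(d(87) + 33565) = (8717 + 12228)/(2*87 + 33565) = 20945/(174 + 33565) = 20945/33739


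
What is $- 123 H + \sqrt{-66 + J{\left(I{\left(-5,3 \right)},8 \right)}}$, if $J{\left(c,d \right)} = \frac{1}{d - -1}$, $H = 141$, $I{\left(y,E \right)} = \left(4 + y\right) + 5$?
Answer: $-17343 + \frac{i \sqrt{593}}{3} \approx -17343.0 + 8.1172 i$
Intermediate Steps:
$I{\left(y,E \right)} = 9 + y$
$J{\left(c,d \right)} = \frac{1}{1 + d}$ ($J{\left(c,d \right)} = \frac{1}{d + 1} = \frac{1}{1 + d}$)
$- 123 H + \sqrt{-66 + J{\left(I{\left(-5,3 \right)},8 \right)}} = \left(-123\right) 141 + \sqrt{-66 + \frac{1}{1 + 8}} = -17343 + \sqrt{-66 + \frac{1}{9}} = -17343 + \sqrt{- \frac{593}{9}} = -17343 + \frac{i \sqrt{593}}{3}$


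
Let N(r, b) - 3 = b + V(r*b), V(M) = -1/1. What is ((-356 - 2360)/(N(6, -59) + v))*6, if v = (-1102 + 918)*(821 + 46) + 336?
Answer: 5432/53083 ≈ 0.10233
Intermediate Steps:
V(M) = -1 (V(M) = -1*1 = -1)
N(r, b) = 2 + b (N(r, b) = 3 + (b - 1) = 3 + (-1 + b) = 2 + b)
v = -159192 (v = -184*867 + 336 = -159528 + 336 = -159192)
((-356 - 2360)/(N(6, -59) + v))*6 = ((-356 - 2360)/((2 - 59) - 159192))*6 = -2716/(-57 - 159192)*6 = -2716/(-159249)*6 = -2716*(-1/159249)*6 = (2716/159249)*6 = 5432/53083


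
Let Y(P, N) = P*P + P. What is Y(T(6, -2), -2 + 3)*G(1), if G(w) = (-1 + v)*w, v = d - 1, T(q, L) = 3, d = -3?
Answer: -60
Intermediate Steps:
v = -4 (v = -3 - 1 = -4)
Y(P, N) = P + P**2 (Y(P, N) = P**2 + P = P + P**2)
G(w) = -5*w (G(w) = (-1 - 4)*w = -5*w)
Y(T(6, -2), -2 + 3)*G(1) = (3*(1 + 3))*(-5*1) = (3*4)*(-5) = 12*(-5) = -60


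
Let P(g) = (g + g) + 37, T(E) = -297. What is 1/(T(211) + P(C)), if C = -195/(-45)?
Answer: -3/754 ≈ -0.0039788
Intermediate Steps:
C = 13/3 (C = -195*(-1/45) = 13/3 ≈ 4.3333)
P(g) = 37 + 2*g (P(g) = 2*g + 37 = 37 + 2*g)
1/(T(211) + P(C)) = 1/(-297 + (37 + 2*(13/3))) = 1/(-297 + (37 + 26/3)) = 1/(-297 + 137/3) = 1/(-754/3) = -3/754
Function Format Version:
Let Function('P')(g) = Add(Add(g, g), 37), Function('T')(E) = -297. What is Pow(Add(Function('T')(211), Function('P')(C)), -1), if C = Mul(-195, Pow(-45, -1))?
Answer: Rational(-3, 754) ≈ -0.0039788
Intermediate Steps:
C = Rational(13, 3) (C = Mul(-195, Rational(-1, 45)) = Rational(13, 3) ≈ 4.3333)
Function('P')(g) = Add(37, Mul(2, g)) (Function('P')(g) = Add(Mul(2, g), 37) = Add(37, Mul(2, g)))
Pow(Add(Function('T')(211), Function('P')(C)), -1) = Pow(Add(-297, Add(37, Mul(2, Rational(13, 3)))), -1) = Pow(Add(-297, Add(37, Rational(26, 3))), -1) = Pow(Add(-297, Rational(137, 3)), -1) = Pow(Rational(-754, 3), -1) = Rational(-3, 754)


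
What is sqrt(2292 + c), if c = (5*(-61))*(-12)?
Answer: 8*sqrt(93) ≈ 77.149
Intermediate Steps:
c = 3660 (c = -305*(-12) = 3660)
sqrt(2292 + c) = sqrt(2292 + 3660) = sqrt(5952) = 8*sqrt(93)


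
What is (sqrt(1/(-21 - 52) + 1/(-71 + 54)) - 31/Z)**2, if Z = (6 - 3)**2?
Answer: 1185311/100521 - 62*I*sqrt(12410)/3723 ≈ 11.792 - 1.8552*I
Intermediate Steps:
Z = 9 (Z = 3**2 = 9)
(sqrt(1/(-21 - 52) + 1/(-71 + 54)) - 31/Z)**2 = (sqrt(1/(-21 - 52) + 1/(-71 + 54)) - 31/9)**2 = (sqrt(1/(-73) + 1/(-17)) - 31*1/9)**2 = (sqrt(-1/73 - 1/17) - 31/9)**2 = (sqrt(-90/1241) - 31/9)**2 = (3*I*sqrt(12410)/1241 - 31/9)**2 = (-31/9 + 3*I*sqrt(12410)/1241)**2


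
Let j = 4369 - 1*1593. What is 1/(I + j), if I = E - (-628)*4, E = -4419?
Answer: 1/869 ≈ 0.0011507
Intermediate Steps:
j = 2776 (j = 4369 - 1593 = 2776)
I = -1907 (I = -4419 - (-628)*4 = -4419 - 1*(-2512) = -4419 + 2512 = -1907)
1/(I + j) = 1/(-1907 + 2776) = 1/869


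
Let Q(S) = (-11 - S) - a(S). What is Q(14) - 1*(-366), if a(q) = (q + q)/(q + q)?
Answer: 340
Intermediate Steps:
a(q) = 1 (a(q) = (2*q)/((2*q)) = (2*q)*(1/(2*q)) = 1)
Q(S) = -12 - S (Q(S) = (-11 - S) - 1*1 = (-11 - S) - 1 = -12 - S)
Q(14) - 1*(-366) = (-12 - 1*14) - 1*(-366) = (-12 - 14) + 366 = -26 + 366 = 340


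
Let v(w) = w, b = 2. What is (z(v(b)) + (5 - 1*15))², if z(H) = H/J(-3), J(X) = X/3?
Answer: 144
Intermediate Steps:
J(X) = X/3 (J(X) = X*(⅓) = X/3)
z(H) = -H (z(H) = H/(((⅓)*(-3))) = H/(-1) = H*(-1) = -H)
(z(v(b)) + (5 - 1*15))² = (-1*2 + (5 - 1*15))² = (-2 + (5 - 15))² = (-2 - 10)² = (-12)² = 144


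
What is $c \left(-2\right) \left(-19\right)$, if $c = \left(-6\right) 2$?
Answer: $-456$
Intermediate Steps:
$c = -12$
$c \left(-2\right) \left(-19\right) = \left(-12\right) \left(-2\right) \left(-19\right) = 24 \left(-19\right) = -456$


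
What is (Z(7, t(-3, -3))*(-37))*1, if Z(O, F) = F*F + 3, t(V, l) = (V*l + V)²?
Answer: -48063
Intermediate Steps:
t(V, l) = (V + V*l)²
Z(O, F) = 3 + F² (Z(O, F) = F² + 3 = 3 + F²)
(Z(7, t(-3, -3))*(-37))*1 = ((3 + ((-3)²*(1 - 3)²)²)*(-37))*1 = ((3 + (9*(-2)²)²)*(-37))*1 = ((3 + (9*4)²)*(-37))*1 = ((3 + 36²)*(-37))*1 = ((3 + 1296)*(-37))*1 = (1299*(-37))*1 = -48063*1 = -48063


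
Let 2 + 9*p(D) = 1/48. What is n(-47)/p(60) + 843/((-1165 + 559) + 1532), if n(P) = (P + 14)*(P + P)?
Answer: -1240819179/87970 ≈ -14105.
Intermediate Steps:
p(D) = -95/432 (p(D) = -2/9 + (⅑)/48 = -2/9 + (⅑)*(1/48) = -2/9 + 1/432 = -95/432)
n(P) = 2*P*(14 + P) (n(P) = (14 + P)*(2*P) = 2*P*(14 + P))
n(-47)/p(60) + 843/((-1165 + 559) + 1532) = (2*(-47)*(14 - 47))/(-95/432) + 843/((-1165 + 559) + 1532) = (2*(-47)*(-33))*(-432/95) + 843/(-606 + 1532) = 3102*(-432/95) + 843/926 = -1340064/95 + 843*(1/926) = -1340064/95 + 843/926 = -1240819179/87970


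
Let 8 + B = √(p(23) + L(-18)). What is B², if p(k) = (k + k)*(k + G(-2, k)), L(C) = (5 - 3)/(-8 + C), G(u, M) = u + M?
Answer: (104 - √342043)²/169 ≈ 1368.1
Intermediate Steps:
G(u, M) = M + u
L(C) = 2/(-8 + C)
p(k) = 2*k*(-2 + 2*k) (p(k) = (k + k)*(k + (k - 2)) = (2*k)*(k + (-2 + k)) = (2*k)*(-2 + 2*k) = 2*k*(-2 + 2*k))
B = -8 + √342043/13 (B = -8 + √(4*23*(-1 + 23) + 2/(-8 - 18)) = -8 + √(4*23*22 + 2/(-26)) = -8 + √(2024 + 2*(-1/26)) = -8 + √(2024 - 1/13) = -8 + √(26311/13) = -8 + √342043/13 ≈ 36.988)
B² = (-8 + √342043/13)²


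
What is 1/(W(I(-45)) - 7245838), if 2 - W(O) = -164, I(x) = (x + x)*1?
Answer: -1/7245672 ≈ -1.3801e-7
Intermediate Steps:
I(x) = 2*x (I(x) = (2*x)*1 = 2*x)
W(O) = 166 (W(O) = 2 - 1*(-164) = 2 + 164 = 166)
1/(W(I(-45)) - 7245838) = 1/(166 - 7245838) = 1/(-7245672) = -1/7245672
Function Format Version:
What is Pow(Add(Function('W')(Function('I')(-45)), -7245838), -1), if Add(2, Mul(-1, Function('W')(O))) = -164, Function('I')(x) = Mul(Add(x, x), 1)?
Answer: Rational(-1, 7245672) ≈ -1.3801e-7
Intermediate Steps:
Function('I')(x) = Mul(2, x) (Function('I')(x) = Mul(Mul(2, x), 1) = Mul(2, x))
Function('W')(O) = 166 (Function('W')(O) = Add(2, Mul(-1, -164)) = Add(2, 164) = 166)
Pow(Add(Function('W')(Function('I')(-45)), -7245838), -1) = Pow(Add(166, -7245838), -1) = Pow(-7245672, -1) = Rational(-1, 7245672)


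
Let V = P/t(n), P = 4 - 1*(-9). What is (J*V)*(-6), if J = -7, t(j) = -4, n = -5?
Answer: -273/2 ≈ -136.50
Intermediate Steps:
P = 13 (P = 4 + 9 = 13)
V = -13/4 (V = 13/(-4) = 13*(-1/4) = -13/4 ≈ -3.2500)
(J*V)*(-6) = -7*(-13/4)*(-6) = (91/4)*(-6) = -273/2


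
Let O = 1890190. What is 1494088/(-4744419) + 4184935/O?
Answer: 3406194986209/1793570669922 ≈ 1.8991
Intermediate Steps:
1494088/(-4744419) + 4184935/O = 1494088/(-4744419) + 4184935/1890190 = 1494088*(-1/4744419) + 4184935*(1/1890190) = -1494088/4744419 + 836987/378038 = 3406194986209/1793570669922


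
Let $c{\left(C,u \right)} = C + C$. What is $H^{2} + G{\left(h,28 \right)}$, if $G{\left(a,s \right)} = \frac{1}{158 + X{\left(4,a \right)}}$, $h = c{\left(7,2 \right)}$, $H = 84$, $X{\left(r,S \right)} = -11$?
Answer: $\frac{1037233}{147} \approx 7056.0$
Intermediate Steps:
$c{\left(C,u \right)} = 2 C$
$h = 14$ ($h = 2 \cdot 7 = 14$)
$G{\left(a,s \right)} = \frac{1}{147}$ ($G{\left(a,s \right)} = \frac{1}{158 - 11} = \frac{1}{147}$)
$H^{2} + G{\left(h,28 \right)} = 84^{2} + \frac{1}{147} = 7056 + \frac{1}{147} = \frac{1037233}{147}$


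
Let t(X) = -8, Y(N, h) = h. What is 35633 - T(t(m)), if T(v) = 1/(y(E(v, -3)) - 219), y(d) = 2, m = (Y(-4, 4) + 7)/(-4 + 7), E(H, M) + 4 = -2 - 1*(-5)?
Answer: 7732362/217 ≈ 35633.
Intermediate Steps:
E(H, M) = -1 (E(H, M) = -4 + (-2 - 1*(-5)) = -4 + (-2 + 5) = -4 + 3 = -1)
m = 11/3 (m = (4 + 7)/(-4 + 7) = 11/3 ≈ 3.6667)
T(v) = -1/217 (T(v) = 1/(2 - 219) = 1/(-217) = -1/217)
35633 - T(t(m)) = 35633 - 1*(-1/217) = 35633 + 1/217 = 7732362/217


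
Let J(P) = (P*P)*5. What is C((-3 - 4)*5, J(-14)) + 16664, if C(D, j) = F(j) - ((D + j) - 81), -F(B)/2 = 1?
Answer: 15798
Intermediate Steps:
F(B) = -2 (F(B) = -2*1 = -2)
J(P) = 5*P**2 (J(P) = P**2*5 = 5*P**2)
C(D, j) = 79 - D - j (C(D, j) = -2 - ((D + j) - 81) = -2 - (-81 + D + j) = -2 + (81 - D - j) = 79 - D - j)
C((-3 - 4)*5, J(-14)) + 16664 = (79 - (-3 - 4)*5 - 5*(-14)**2) + 16664 = (79 - (-7)*5 - 5*196) + 16664 = (79 - 1*(-35) - 1*980) + 16664 = (79 + 35 - 980) + 16664 = -866 + 16664 = 15798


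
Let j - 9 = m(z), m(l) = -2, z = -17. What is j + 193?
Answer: 200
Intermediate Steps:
j = 7 (j = 9 - 2 = 7)
j + 193 = 7 + 193 = 200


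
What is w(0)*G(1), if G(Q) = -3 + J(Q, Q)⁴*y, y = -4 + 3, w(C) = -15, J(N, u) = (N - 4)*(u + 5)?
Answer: 1574685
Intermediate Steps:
J(N, u) = (-4 + N)*(5 + u)
y = -1
G(Q) = -3 - (-20 + Q + Q²)⁴ (G(Q) = -3 + (-20 - 4*Q + 5*Q + Q*Q)⁴*(-1) = -3 + (-20 - 4*Q + 5*Q + Q²)⁴*(-1) = -3 + (-20 + Q + Q²)⁴*(-1) = -3 - (-20 + Q + Q²)⁴)
w(0)*G(1) = -15*(-3 - (-20 + 1 + 1²)⁴) = -15*(-3 - (-20 + 1 + 1)⁴) = -15*(-3 - 1*(-18)⁴) = -15*(-3 - 1*104976) = -15*(-3 - 104976) = -15*(-104979) = 1574685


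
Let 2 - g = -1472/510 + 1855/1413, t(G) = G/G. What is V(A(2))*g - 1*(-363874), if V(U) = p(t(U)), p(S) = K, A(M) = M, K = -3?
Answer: 14567266399/40035 ≈ 3.6386e+5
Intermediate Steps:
t(G) = 1
g = 429191/120105 (g = 2 - (-1472/510 + 1855/1413) = 2 - (-1472*1/510 + 1855*(1/1413)) = 2 - (-736/255 + 1855/1413) = 2 - 1*(-188981/120105) = 2 + 188981/120105 = 429191/120105 ≈ 3.5735)
p(S) = -3
V(U) = -3
V(A(2))*g - 1*(-363874) = -3*429191/120105 - 1*(-363874) = -429191/40035 + 363874 = 14567266399/40035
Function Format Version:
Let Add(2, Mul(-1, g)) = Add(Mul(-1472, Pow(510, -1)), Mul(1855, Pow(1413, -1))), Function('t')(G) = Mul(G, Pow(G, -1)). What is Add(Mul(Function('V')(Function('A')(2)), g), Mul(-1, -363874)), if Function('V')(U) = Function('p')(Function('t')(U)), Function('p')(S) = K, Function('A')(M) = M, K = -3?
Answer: Rational(14567266399, 40035) ≈ 3.6386e+5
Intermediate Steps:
Function('t')(G) = 1
g = Rational(429191, 120105) (g = Add(2, Mul(-1, Add(Mul(-1472, Pow(510, -1)), Mul(1855, Pow(1413, -1))))) = Add(2, Mul(-1, Add(Mul(-1472, Rational(1, 510)), Mul(1855, Rational(1, 1413))))) = Add(2, Mul(-1, Add(Rational(-736, 255), Rational(1855, 1413)))) = Add(2, Mul(-1, Rational(-188981, 120105))) = Add(2, Rational(188981, 120105)) = Rational(429191, 120105) ≈ 3.5735)
Function('p')(S) = -3
Function('V')(U) = -3
Add(Mul(Function('V')(Function('A')(2)), g), Mul(-1, -363874)) = Add(Mul(-3, Rational(429191, 120105)), Mul(-1, -363874)) = Add(Rational(-429191, 40035), 363874) = Rational(14567266399, 40035)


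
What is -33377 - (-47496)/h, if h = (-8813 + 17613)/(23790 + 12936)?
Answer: 90663781/550 ≈ 1.6484e+5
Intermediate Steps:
h = 4400/18363 (h = 8800/36726 = 8800*(1/36726) = 4400/18363 ≈ 0.23961)
-33377 - (-47496)/h = -33377 - (-47496)/4400/18363 = -33377 - (-47496)*18363/4400 = -33377 - 1*(-109021131/550) = -33377 + 109021131/550 = 90663781/550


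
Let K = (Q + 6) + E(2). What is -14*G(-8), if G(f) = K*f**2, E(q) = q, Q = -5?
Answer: -2688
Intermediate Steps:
K = 3 (K = (-5 + 6) + 2 = 1 + 2 = 3)
G(f) = 3*f**2
-14*G(-8) = -42*(-8)**2 = -42*64 = -14*192 = -2688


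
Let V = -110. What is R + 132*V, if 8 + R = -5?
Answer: -14533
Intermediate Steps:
R = -13 (R = -8 - 5 = -13)
R + 132*V = -13 + 132*(-110) = -13 - 14520 = -14533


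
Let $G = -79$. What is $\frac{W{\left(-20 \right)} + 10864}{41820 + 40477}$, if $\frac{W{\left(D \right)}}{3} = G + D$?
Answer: $\frac{10567}{82297} \approx 0.1284$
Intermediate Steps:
$W{\left(D \right)} = -237 + 3 D$ ($W{\left(D \right)} = 3 \left(-79 + D\right) = -237 + 3 D$)
$\frac{W{\left(-20 \right)} + 10864}{41820 + 40477} = \frac{\left(-237 + 3 \left(-20\right)\right) + 10864}{41820 + 40477} = \frac{\left(-237 - 60\right) + 10864}{82297} = \left(-297 + 10864\right) \frac{1}{82297} = 10567 \cdot \frac{1}{82297} = \frac{10567}{82297}$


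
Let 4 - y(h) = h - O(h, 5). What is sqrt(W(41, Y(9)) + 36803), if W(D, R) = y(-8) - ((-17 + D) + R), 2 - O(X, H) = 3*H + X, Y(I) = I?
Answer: sqrt(36777) ≈ 191.77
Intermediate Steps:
O(X, H) = 2 - X - 3*H (O(X, H) = 2 - (3*H + X) = 2 - (X + 3*H) = 2 + (-X - 3*H) = 2 - X - 3*H)
y(h) = -9 - 2*h (y(h) = 4 - (h - (2 - h - 3*5)) = 4 - (h - (2 - h - 15)) = 4 - (h - (-13 - h)) = 4 - (h + (13 + h)) = 4 - (13 + 2*h) = 4 + (-13 - 2*h) = -9 - 2*h)
W(D, R) = 24 - D - R (W(D, R) = (-9 - 2*(-8)) - ((-17 + D) + R) = (-9 + 16) - (-17 + D + R) = 7 + (17 - D - R) = 24 - D - R)
sqrt(W(41, Y(9)) + 36803) = sqrt((24 - 1*41 - 1*9) + 36803) = sqrt((24 - 41 - 9) + 36803) = sqrt(-26 + 36803) = sqrt(36777)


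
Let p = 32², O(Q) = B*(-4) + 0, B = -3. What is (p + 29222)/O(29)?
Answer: 5041/2 ≈ 2520.5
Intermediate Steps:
O(Q) = 12 (O(Q) = -3*(-4) + 0 = 12 + 0 = 12)
p = 1024
(p + 29222)/O(29) = (1024 + 29222)/12 = 30246*(1/12) = 5041/2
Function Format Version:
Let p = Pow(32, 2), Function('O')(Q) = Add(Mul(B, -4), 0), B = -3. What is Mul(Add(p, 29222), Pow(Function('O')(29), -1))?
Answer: Rational(5041, 2) ≈ 2520.5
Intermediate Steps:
Function('O')(Q) = 12 (Function('O')(Q) = Add(Mul(-3, -4), 0) = Add(12, 0) = 12)
p = 1024
Mul(Add(p, 29222), Pow(Function('O')(29), -1)) = Mul(Add(1024, 29222), Pow(12, -1)) = Mul(30246, Rational(1, 12)) = Rational(5041, 2)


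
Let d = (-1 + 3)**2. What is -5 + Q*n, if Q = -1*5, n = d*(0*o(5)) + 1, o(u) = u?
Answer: -10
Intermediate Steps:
d = 4 (d = 2**2 = 4)
n = 1 (n = 4*(0*5) + 1 = 4*0 + 1 = 0 + 1 = 1)
Q = -5
-5 + Q*n = -5 - 5*1 = -5 - 5 = -10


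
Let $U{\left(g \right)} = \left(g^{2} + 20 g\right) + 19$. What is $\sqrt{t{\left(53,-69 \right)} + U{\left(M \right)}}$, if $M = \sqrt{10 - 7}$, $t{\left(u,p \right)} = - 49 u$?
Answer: $\sqrt{-2575 + 20 \sqrt{3}} \approx 50.402 i$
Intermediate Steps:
$M = \sqrt{3} \approx 1.732$
$U{\left(g \right)} = 19 + g^{2} + 20 g$
$\sqrt{t{\left(53,-69 \right)} + U{\left(M \right)}} = \sqrt{\left(-49\right) 53 + \left(19 + \left(\sqrt{3}\right)^{2} + 20 \sqrt{3}\right)} = \sqrt{-2597 + \left(19 + 3 + 20 \sqrt{3}\right)} = \sqrt{-2597 + \left(22 + 20 \sqrt{3}\right)} = \sqrt{-2575 + 20 \sqrt{3}}$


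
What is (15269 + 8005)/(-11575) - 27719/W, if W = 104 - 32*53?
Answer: 283795217/18427400 ≈ 15.401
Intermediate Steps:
W = -1592 (W = 104 - 1696 = -1592)
(15269 + 8005)/(-11575) - 27719/W = (15269 + 8005)/(-11575) - 27719/(-1592) = 23274*(-1/11575) - 27719*(-1/1592) = -23274/11575 + 27719/1592 = 283795217/18427400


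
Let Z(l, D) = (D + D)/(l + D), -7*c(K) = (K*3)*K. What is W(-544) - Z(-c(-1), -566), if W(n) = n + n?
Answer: -4315316/3959 ≈ -1090.0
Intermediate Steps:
c(K) = -3*K²/7 (c(K) = -K*3*K/7 = -3*K*K/7 = -3*K²/7)
W(n) = 2*n
Z(l, D) = 2*D/(D + l) (Z(l, D) = (2*D)/(D + l) = 2*D/(D + l))
W(-544) - Z(-c(-1), -566) = 2*(-544) - 2*(-566)/(-566 - (-3)*(-1)²/7) = -1088 - 2*(-566)/(-566 - (-3)/7) = -1088 - 2*(-566)/(-566 - 1*(-3/7)) = -1088 - 2*(-566)/(-566 + 3/7) = -1088 - 2*(-566)/(-3959/7) = -1088 - 2*(-566)*(-7)/3959 = -1088 - 1*7924/3959 = -1088 - 7924/3959 = -4315316/3959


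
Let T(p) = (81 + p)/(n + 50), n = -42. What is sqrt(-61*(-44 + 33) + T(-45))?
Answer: sqrt(2702)/2 ≈ 25.990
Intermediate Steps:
T(p) = 81/8 + p/8 (T(p) = (81 + p)/(-42 + 50) = (81 + p)/8 = (81 + p)*(1/8) = 81/8 + p/8)
sqrt(-61*(-44 + 33) + T(-45)) = sqrt(-61*(-44 + 33) + (81/8 + (1/8)*(-45))) = sqrt(-61*(-11) + (81/8 - 45/8)) = sqrt(671 + 9/2) = sqrt(1351/2) = sqrt(2702)/2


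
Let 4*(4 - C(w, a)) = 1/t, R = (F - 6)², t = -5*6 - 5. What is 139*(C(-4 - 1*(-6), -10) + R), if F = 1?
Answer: 564479/140 ≈ 4032.0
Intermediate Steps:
t = -35 (t = -30 - 5 = -35)
R = 25 (R = (1 - 6)² = (-5)² = 25)
C(w, a) = 561/140 (C(w, a) = 4 - ¼/(-35) = 4 - ¼*(-1/35) = 4 + 1/140 = 561/140)
139*(C(-4 - 1*(-6), -10) + R) = 139*(561/140 + 25) = 139*(4061/140) = 564479/140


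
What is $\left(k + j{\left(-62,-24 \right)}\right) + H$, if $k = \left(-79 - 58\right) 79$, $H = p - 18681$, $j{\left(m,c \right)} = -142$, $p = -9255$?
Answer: $-38901$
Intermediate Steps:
$H = -27936$ ($H = -9255 - 18681 = -27936$)
$k = -10823$ ($k = \left(-137\right) 79 = -10823$)
$\left(k + j{\left(-62,-24 \right)}\right) + H = \left(-10823 - 142\right) - 27936 = -10965 - 27936 = -38901$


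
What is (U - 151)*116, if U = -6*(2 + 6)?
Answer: -23084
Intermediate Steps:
U = -48 (U = -6*8 = -48)
(U - 151)*116 = (-48 - 151)*116 = -199*116 = -23084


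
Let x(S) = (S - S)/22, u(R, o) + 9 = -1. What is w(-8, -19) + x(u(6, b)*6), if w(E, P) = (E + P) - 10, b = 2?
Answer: -37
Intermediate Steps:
u(R, o) = -10 (u(R, o) = -9 - 1 = -10)
x(S) = 0 (x(S) = 0*(1/22) = 0)
w(E, P) = -10 + E + P
w(-8, -19) + x(u(6, b)*6) = (-10 - 8 - 19) + 0 = -37 + 0 = -37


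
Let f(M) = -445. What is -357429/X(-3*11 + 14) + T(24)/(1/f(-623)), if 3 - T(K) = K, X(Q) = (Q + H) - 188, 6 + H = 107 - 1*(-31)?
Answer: 352768/25 ≈ 14111.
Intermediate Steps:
H = 132 (H = -6 + (107 - 1*(-31)) = -6 + (107 + 31) = -6 + 138 = 132)
X(Q) = -56 + Q (X(Q) = (Q + 132) - 188 = (132 + Q) - 188 = -56 + Q)
T(K) = 3 - K
-357429/X(-3*11 + 14) + T(24)/(1/f(-623)) = -357429/(-56 + (-3*11 + 14)) + (3 - 1*24)/(1/(-445)) = -357429/(-56 + (-33 + 14)) + (3 - 24)/(-1/445) = -357429/(-56 - 19) - 21*(-445) = -357429/(-75) + 9345 = -357429*(-1/75) + 9345 = 119143/25 + 9345 = 352768/25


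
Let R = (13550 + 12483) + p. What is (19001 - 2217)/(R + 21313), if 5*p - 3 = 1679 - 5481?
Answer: 83920/232931 ≈ 0.36028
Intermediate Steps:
p = -3799/5 (p = ⅗ + (1679 - 5481)/5 = ⅗ + (⅕)*(-3802) = ⅗ - 3802/5 = -3799/5 ≈ -759.80)
R = 126366/5 (R = (13550 + 12483) - 3799/5 = 26033 - 3799/5 = 126366/5 ≈ 25273.)
(19001 - 2217)/(R + 21313) = (19001 - 2217)/(126366/5 + 21313) = 16784/(232931/5) = 16784*(5/232931) = 83920/232931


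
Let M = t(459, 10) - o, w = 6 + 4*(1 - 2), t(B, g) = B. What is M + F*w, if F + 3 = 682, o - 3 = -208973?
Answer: 210787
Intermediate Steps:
o = -208970 (o = 3 - 208973 = -208970)
F = 679 (F = -3 + 682 = 679)
w = 2 (w = 6 + 4*(-1) = 6 - 4 = 2)
M = 209429 (M = 459 - 1*(-208970) = 459 + 208970 = 209429)
M + F*w = 209429 + 679*2 = 209429 + 1358 = 210787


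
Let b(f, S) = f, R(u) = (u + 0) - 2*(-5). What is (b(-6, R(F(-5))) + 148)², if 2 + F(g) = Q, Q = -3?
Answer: 20164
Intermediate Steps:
F(g) = -5 (F(g) = -2 - 3 = -5)
R(u) = 10 + u (R(u) = u + 10 = 10 + u)
(b(-6, R(F(-5))) + 148)² = (-6 + 148)² = 142² = 20164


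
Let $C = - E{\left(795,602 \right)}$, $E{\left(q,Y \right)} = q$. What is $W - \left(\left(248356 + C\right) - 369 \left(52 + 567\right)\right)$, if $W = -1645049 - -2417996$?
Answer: $753797$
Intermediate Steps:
$W = 772947$ ($W = -1645049 + 2417996 = 772947$)
$C = -795$ ($C = \left(-1\right) 795 = -795$)
$W - \left(\left(248356 + C\right) - 369 \left(52 + 567\right)\right) = 772947 - \left(\left(248356 - 795\right) - 369 \left(52 + 567\right)\right) = 772947 - \left(247561 - 228411\right) = 772947 - 19150 = 753797$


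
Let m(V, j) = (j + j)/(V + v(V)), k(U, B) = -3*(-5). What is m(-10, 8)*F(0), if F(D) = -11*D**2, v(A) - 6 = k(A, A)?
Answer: 0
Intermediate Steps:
k(U, B) = 15
v(A) = 21 (v(A) = 6 + 15 = 21)
m(V, j) = 2*j/(21 + V) (m(V, j) = (j + j)/(V + 21) = (2*j)/(21 + V) = 2*j/(21 + V))
m(-10, 8)*F(0) = (2*8/(21 - 10))*(-11*0**2) = (2*8/11)*(-11*0) = (2*8*(1/11))*0 = (16/11)*0 = 0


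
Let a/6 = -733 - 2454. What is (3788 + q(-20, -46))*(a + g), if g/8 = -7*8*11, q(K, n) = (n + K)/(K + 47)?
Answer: -819383500/9 ≈ -9.1043e+7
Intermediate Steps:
q(K, n) = (K + n)/(47 + K)
a = -19122 (a = 6*(-733 - 2454) = 6*(-3187) = -19122)
g = -4928 (g = 8*(-7*8*11) = 8*(-56*11) = 8*(-616) = -4928)
(3788 + q(-20, -46))*(a + g) = (3788 + (-20 - 46)/(47 - 20))*(-19122 - 4928) = (3788 - 66/27)*(-24050) = (3788 + (1/27)*(-66))*(-24050) = (3788 - 22/9)*(-24050) = (34070/9)*(-24050) = -819383500/9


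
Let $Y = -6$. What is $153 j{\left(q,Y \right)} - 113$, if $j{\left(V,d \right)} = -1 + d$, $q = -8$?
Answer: $-1184$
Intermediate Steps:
$153 j{\left(q,Y \right)} - 113 = 153 \left(-1 - 6\right) - 113 = 153 \left(-7\right) - 113 = -1071 - 113 = -1184$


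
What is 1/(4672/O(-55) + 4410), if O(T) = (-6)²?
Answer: 9/40858 ≈ 0.00022028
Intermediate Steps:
O(T) = 36
1/(4672/O(-55) + 4410) = 1/(4672/36 + 4410) = 1/(4672*(1/36) + 4410) = 1/(1168/9 + 4410) = 1/(40858/9) = 9/40858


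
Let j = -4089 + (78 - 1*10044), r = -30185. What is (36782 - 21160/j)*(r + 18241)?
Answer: -1234990895696/2811 ≈ -4.3934e+8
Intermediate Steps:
j = -14055 (j = -4089 + (78 - 10044) = -4089 - 9966 = -14055)
(36782 - 21160/j)*(r + 18241) = (36782 - 21160/(-14055))*(-30185 + 18241) = (36782 - 21160*(-1/14055))*(-11944) = (36782 + 4232/2811)*(-11944) = (103398434/2811)*(-11944) = -1234990895696/2811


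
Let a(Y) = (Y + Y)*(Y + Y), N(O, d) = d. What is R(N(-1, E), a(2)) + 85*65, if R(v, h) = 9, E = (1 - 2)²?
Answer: 5534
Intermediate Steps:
E = 1 (E = (-1)² = 1)
a(Y) = 4*Y² (a(Y) = (2*Y)*(2*Y) = 4*Y²)
R(N(-1, E), a(2)) + 85*65 = 9 + 85*65 = 9 + 5525 = 5534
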